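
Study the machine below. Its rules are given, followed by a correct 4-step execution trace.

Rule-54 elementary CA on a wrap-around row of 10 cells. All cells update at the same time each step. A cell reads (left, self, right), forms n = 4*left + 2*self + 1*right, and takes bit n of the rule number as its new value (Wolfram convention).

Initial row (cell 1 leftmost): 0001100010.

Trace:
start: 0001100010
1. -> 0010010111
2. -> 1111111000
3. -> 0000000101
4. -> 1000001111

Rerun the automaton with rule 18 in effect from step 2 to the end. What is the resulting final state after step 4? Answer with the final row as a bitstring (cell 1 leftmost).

(re-executing steps 2..4 under rule 18; state before step 2: 0010010111)
2. -> 1101100000
3. -> 0000010001
4. -> 1000101010

1000101010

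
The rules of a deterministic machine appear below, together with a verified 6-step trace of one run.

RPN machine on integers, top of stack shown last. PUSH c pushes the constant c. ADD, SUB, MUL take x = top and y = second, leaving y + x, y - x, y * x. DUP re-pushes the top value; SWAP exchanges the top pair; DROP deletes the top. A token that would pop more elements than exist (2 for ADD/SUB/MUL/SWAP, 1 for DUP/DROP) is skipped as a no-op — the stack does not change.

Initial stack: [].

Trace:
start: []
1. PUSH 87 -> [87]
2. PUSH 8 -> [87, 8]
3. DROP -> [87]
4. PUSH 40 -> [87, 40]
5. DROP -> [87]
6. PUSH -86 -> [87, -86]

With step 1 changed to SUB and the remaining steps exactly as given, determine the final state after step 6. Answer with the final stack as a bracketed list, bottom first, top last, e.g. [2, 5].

(re-executing from step 1 with the substitution; state before step 1: [])
1. SUB -> []
2. PUSH 8 -> [8]
3. DROP -> []
4. PUSH 40 -> [40]
5. DROP -> []
6. PUSH -86 -> [-86]

[-86]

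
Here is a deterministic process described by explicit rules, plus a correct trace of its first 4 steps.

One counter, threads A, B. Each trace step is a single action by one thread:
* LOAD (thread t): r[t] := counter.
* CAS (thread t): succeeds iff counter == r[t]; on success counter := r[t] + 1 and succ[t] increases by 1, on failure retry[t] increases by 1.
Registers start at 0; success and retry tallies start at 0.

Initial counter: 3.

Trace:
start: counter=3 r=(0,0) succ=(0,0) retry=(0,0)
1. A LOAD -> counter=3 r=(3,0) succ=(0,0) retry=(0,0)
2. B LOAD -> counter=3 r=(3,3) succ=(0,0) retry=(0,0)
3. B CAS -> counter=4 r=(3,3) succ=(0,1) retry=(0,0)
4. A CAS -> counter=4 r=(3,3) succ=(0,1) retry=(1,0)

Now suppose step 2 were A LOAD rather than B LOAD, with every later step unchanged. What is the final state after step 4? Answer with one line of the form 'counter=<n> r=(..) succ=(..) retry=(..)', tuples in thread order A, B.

(re-executing from step 2 with the substitution; state before step 2: counter=3 r=(3,0) succ=(0,0) retry=(0,0))
2. A LOAD -> counter=3 r=(3,0) succ=(0,0) retry=(0,0)
3. B CAS -> counter=3 r=(3,0) succ=(0,0) retry=(0,1)
4. A CAS -> counter=4 r=(3,0) succ=(1,0) retry=(0,1)

counter=4 r=(3,0) succ=(1,0) retry=(0,1)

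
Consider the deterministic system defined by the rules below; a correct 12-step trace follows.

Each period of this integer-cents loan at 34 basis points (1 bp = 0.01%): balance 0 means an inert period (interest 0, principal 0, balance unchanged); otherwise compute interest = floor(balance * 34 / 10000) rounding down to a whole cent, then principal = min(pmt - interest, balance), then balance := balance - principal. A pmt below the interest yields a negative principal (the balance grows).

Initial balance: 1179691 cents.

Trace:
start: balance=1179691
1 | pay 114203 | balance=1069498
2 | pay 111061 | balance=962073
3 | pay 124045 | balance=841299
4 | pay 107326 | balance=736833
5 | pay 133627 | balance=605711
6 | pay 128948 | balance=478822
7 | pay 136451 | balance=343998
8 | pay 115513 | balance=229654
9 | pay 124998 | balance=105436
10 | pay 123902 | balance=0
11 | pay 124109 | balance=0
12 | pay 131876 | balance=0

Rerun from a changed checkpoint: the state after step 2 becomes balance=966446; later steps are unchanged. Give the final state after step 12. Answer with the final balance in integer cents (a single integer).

0

state after step 2 := balance=966446
3 | pay 124045 | balance=845686
4 | pay 107326 | balance=741235
5 | pay 133627 | balance=610128
6 | pay 128948 | balance=483254
7 | pay 136451 | balance=348446
8 | pay 115513 | balance=234117
9 | pay 124998 | balance=109914
10 | pay 123902 | balance=0
11 | pay 124109 | balance=0
12 | pay 131876 | balance=0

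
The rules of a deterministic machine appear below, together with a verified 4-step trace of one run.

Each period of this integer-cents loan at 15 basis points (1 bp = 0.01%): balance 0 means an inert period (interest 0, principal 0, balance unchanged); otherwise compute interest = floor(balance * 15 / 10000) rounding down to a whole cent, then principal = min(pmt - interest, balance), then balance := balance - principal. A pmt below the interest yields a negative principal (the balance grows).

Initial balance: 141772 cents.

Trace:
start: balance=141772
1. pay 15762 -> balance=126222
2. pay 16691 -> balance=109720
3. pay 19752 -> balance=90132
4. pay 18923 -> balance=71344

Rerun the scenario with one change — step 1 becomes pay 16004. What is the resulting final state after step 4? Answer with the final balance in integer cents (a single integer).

71100

(re-executing from step 1 with the substitution; state before step 1: balance=141772)
1. pay 16004 -> balance=125980
2. pay 16691 -> balance=109477
3. pay 19752 -> balance=89889
4. pay 18923 -> balance=71100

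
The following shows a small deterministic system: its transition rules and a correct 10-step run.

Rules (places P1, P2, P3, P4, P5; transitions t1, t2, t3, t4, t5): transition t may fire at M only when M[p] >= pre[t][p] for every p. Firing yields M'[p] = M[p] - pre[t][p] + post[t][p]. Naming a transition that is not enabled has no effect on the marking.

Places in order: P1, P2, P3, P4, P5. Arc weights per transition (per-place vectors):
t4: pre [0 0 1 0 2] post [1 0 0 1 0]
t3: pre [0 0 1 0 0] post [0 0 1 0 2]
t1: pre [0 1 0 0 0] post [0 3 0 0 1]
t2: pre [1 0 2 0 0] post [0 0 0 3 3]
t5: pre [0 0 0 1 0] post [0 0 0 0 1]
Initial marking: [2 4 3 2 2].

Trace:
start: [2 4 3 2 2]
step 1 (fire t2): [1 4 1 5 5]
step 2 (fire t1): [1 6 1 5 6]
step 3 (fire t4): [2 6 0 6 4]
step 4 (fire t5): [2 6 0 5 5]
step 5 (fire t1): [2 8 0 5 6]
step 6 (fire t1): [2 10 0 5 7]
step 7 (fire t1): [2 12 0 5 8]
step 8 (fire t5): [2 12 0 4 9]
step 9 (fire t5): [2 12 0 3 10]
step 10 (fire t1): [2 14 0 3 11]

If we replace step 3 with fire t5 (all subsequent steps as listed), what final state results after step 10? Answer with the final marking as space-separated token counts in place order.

1 14 1 1 14

(re-executing from step 3 with the substitution; state before step 3: [1 6 1 5 6])
step 3 (fire t5): [1 6 1 4 7]
step 4 (fire t5): [1 6 1 3 8]
step 5 (fire t1): [1 8 1 3 9]
step 6 (fire t1): [1 10 1 3 10]
step 7 (fire t1): [1 12 1 3 11]
step 8 (fire t5): [1 12 1 2 12]
step 9 (fire t5): [1 12 1 1 13]
step 10 (fire t1): [1 14 1 1 14]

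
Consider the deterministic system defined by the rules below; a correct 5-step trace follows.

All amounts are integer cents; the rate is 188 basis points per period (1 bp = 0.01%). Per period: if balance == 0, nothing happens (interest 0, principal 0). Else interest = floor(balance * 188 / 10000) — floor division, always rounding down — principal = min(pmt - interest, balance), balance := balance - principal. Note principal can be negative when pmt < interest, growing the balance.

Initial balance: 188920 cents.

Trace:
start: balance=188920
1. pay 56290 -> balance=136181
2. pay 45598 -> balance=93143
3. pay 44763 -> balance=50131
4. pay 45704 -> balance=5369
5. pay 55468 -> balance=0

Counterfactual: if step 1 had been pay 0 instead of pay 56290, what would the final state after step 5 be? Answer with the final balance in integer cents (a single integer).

(re-executing from step 1 with the substitution; state before step 1: balance=188920)
1. pay 0 -> balance=192471
2. pay 45598 -> balance=150491
3. pay 44763 -> balance=108557
4. pay 45704 -> balance=64893
5. pay 55468 -> balance=10644

10644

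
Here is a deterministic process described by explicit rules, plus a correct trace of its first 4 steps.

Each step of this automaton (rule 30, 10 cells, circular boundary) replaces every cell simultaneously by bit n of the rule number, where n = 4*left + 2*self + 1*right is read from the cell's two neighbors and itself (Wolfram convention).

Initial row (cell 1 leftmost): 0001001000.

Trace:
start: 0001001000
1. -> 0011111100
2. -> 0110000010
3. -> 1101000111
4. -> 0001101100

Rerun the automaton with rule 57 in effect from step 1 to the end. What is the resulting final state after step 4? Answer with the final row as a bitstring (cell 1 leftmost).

0100100110

(re-executing steps 1..4 under rule 57; state before step 1: 0001001000)
1. -> 1100100111
2. -> 0010010100
3. -> 1001001011
4. -> 0100100110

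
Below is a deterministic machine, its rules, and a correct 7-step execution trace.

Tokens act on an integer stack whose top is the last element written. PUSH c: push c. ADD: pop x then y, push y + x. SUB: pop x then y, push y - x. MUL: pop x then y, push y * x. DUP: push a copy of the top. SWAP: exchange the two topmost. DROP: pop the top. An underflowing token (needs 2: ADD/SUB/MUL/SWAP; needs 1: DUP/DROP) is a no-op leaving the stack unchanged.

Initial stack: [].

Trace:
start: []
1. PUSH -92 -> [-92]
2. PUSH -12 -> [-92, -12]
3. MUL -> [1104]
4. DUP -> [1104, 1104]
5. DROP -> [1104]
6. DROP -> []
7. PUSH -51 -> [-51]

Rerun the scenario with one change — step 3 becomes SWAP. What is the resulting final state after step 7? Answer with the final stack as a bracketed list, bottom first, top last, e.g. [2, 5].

[-12, -51]

(re-executing from step 3 with the substitution; state before step 3: [-92, -12])
3. SWAP -> [-12, -92]
4. DUP -> [-12, -92, -92]
5. DROP -> [-12, -92]
6. DROP -> [-12]
7. PUSH -51 -> [-12, -51]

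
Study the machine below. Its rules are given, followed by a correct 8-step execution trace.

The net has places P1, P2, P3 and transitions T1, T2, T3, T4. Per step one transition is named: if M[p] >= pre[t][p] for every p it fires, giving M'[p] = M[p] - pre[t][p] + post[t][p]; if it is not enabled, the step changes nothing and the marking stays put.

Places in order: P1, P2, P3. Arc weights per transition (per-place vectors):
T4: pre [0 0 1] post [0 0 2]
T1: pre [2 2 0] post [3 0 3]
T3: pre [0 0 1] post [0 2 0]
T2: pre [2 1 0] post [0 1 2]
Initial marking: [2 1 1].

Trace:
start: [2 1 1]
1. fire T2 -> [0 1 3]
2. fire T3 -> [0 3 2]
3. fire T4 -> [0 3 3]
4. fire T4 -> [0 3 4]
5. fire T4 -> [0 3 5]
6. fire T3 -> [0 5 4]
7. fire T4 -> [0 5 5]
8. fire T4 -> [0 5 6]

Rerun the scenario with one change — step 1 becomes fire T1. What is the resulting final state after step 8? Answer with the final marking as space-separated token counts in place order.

(re-executing from step 1 with the substitution; state before step 1: [2 1 1])
1. fire T1 -> [2 1 1]
2. fire T3 -> [2 3 0]
3. fire T4 -> [2 3 0]
4. fire T4 -> [2 3 0]
5. fire T4 -> [2 3 0]
6. fire T3 -> [2 3 0]
7. fire T4 -> [2 3 0]
8. fire T4 -> [2 3 0]

2 3 0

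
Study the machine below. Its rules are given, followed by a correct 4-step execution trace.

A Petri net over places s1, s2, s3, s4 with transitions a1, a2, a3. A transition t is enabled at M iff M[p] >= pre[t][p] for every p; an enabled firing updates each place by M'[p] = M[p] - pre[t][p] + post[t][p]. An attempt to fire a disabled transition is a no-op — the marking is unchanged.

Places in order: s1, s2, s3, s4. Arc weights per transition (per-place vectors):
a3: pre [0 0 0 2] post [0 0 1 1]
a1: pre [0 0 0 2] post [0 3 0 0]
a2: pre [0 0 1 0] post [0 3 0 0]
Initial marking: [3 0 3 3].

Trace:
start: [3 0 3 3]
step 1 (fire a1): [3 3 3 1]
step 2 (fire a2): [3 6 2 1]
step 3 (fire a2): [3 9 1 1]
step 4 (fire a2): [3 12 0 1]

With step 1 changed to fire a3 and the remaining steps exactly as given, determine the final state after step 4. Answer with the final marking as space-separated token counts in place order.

3 9 1 2

(re-executing from step 1 with the substitution; state before step 1: [3 0 3 3])
step 1 (fire a3): [3 0 4 2]
step 2 (fire a2): [3 3 3 2]
step 3 (fire a2): [3 6 2 2]
step 4 (fire a2): [3 9 1 2]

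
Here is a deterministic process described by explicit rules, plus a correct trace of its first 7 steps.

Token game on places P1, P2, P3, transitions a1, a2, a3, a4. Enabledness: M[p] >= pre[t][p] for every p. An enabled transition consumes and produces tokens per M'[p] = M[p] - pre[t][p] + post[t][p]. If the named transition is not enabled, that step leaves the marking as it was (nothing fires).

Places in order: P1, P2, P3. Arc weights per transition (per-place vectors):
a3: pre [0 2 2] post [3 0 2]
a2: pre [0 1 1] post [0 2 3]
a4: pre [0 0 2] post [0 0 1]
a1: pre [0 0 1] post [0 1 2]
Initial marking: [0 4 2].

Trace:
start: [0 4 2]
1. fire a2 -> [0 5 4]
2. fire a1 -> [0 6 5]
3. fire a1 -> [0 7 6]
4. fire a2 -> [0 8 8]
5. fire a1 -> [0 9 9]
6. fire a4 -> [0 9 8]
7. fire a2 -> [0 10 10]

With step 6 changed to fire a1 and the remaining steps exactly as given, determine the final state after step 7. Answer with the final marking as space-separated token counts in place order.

0 11 12

(re-executing from step 6 with the substitution; state before step 6: [0 9 9])
6. fire a1 -> [0 10 10]
7. fire a2 -> [0 11 12]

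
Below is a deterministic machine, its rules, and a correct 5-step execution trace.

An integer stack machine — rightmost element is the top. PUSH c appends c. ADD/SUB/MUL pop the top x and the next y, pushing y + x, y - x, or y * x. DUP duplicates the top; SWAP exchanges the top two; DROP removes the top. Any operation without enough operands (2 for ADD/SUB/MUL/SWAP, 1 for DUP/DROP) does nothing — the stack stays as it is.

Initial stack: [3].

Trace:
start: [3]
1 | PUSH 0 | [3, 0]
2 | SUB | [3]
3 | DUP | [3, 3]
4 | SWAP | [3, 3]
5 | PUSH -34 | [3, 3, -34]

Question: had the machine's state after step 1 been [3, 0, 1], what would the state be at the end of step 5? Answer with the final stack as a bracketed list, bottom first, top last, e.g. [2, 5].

[3, -1, -1, -34]

state after step 1 := [3, 0, 1]
2 | SUB | [3, -1]
3 | DUP | [3, -1, -1]
4 | SWAP | [3, -1, -1]
5 | PUSH -34 | [3, -1, -1, -34]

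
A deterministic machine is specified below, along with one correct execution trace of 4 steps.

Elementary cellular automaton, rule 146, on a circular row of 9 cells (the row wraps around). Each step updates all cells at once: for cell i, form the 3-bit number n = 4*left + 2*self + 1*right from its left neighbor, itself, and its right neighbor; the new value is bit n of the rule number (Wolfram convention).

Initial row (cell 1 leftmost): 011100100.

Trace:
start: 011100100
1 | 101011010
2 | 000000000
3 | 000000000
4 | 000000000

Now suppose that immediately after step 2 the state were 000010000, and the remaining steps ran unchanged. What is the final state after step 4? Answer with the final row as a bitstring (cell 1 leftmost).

state after step 2 := 000010000
3 | 000101000
4 | 001000100

001000100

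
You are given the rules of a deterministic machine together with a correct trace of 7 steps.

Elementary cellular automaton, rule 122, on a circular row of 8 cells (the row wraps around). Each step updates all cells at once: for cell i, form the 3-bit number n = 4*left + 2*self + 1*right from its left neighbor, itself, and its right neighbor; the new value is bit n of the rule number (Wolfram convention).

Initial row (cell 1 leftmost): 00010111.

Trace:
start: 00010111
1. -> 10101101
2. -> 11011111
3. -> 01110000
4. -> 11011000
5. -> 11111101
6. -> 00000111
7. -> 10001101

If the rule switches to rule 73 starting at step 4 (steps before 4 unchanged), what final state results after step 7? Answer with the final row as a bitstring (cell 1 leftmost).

(re-executing steps 4..7 under rule 73; state before step 4: 01110000)
4. -> 01010111
5. -> 00000101
6. -> 01110000
7. -> 01010111

01010111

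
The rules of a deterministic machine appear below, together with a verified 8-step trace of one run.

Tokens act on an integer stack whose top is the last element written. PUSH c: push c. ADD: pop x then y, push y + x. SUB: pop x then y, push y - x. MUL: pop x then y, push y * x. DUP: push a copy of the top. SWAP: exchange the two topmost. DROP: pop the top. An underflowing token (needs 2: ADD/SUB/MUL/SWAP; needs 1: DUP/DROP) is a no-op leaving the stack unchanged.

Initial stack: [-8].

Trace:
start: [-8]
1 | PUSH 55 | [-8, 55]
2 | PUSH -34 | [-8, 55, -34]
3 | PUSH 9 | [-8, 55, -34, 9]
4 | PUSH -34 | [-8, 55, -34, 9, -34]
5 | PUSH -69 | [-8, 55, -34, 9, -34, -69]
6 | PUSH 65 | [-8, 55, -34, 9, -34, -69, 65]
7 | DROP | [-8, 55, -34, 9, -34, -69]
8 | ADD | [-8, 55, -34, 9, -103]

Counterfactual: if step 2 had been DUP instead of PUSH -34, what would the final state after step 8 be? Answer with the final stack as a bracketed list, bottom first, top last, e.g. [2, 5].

[-8, 55, 55, 9, -103]

(re-executing from step 2 with the substitution; state before step 2: [-8, 55])
2 | DUP | [-8, 55, 55]
3 | PUSH 9 | [-8, 55, 55, 9]
4 | PUSH -34 | [-8, 55, 55, 9, -34]
5 | PUSH -69 | [-8, 55, 55, 9, -34, -69]
6 | PUSH 65 | [-8, 55, 55, 9, -34, -69, 65]
7 | DROP | [-8, 55, 55, 9, -34, -69]
8 | ADD | [-8, 55, 55, 9, -103]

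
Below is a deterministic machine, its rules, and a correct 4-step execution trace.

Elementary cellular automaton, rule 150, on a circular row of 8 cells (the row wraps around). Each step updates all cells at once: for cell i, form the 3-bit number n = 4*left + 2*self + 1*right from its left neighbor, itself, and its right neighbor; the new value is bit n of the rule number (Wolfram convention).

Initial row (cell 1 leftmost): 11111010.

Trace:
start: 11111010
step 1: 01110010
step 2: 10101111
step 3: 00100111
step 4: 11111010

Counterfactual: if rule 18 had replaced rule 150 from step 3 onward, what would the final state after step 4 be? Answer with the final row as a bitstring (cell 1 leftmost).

(re-executing steps 3..4 under rule 18; state before step 3: 10101111)
step 3: 00000000
step 4: 00000000

00000000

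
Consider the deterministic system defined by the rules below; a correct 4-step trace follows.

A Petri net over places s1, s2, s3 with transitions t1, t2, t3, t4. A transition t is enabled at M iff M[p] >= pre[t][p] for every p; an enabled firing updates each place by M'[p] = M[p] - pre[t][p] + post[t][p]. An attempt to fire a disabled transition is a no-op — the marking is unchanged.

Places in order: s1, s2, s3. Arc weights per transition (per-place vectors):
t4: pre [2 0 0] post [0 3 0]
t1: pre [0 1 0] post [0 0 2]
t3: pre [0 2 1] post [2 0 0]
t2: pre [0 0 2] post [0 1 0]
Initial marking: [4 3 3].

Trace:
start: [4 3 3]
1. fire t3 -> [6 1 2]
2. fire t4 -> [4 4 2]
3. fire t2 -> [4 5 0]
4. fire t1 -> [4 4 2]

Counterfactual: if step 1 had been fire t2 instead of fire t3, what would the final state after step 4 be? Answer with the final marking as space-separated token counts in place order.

2 6 3

(re-executing from step 1 with the substitution; state before step 1: [4 3 3])
1. fire t2 -> [4 4 1]
2. fire t4 -> [2 7 1]
3. fire t2 -> [2 7 1]
4. fire t1 -> [2 6 3]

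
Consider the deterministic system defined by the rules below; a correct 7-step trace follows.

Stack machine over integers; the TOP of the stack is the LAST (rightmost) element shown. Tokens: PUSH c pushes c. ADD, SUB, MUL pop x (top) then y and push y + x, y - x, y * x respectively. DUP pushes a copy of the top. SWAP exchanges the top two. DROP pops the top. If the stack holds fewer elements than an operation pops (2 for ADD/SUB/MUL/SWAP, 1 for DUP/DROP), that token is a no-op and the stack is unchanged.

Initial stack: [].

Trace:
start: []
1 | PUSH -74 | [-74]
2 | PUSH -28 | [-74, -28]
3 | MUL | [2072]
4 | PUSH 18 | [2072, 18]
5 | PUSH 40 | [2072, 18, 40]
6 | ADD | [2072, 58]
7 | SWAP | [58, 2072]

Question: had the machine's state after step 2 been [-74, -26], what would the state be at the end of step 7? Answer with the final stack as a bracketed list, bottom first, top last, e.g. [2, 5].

state after step 2 := [-74, -26]
3 | MUL | [1924]
4 | PUSH 18 | [1924, 18]
5 | PUSH 40 | [1924, 18, 40]
6 | ADD | [1924, 58]
7 | SWAP | [58, 1924]

[58, 1924]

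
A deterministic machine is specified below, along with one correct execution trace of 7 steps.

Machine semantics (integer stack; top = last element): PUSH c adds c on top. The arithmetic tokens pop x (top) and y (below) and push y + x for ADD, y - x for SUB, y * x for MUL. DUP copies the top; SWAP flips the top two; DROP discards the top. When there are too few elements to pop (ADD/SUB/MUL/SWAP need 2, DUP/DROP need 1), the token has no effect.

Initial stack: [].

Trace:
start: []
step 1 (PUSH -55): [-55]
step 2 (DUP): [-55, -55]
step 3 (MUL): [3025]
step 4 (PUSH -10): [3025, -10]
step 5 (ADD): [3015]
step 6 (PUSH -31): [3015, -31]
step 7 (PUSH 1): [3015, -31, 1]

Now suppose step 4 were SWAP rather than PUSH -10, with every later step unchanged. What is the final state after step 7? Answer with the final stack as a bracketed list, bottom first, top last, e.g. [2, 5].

(re-executing from step 4 with the substitution; state before step 4: [3025])
step 4 (SWAP): [3025]
step 5 (ADD): [3025]
step 6 (PUSH -31): [3025, -31]
step 7 (PUSH 1): [3025, -31, 1]

[3025, -31, 1]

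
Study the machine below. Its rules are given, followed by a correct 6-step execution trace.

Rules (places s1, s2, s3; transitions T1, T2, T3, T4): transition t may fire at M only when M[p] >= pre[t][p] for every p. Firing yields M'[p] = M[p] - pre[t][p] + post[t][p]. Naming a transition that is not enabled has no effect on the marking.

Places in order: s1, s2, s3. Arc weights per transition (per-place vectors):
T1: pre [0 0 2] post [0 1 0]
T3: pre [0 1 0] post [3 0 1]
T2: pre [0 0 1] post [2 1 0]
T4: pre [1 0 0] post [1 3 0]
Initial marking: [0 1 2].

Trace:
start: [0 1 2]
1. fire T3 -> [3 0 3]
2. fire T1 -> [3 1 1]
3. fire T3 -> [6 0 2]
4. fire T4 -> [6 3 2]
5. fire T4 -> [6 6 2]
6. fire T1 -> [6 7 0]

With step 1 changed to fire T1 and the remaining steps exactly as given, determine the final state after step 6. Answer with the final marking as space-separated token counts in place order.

3 7 1

(re-executing from step 1 with the substitution; state before step 1: [0 1 2])
1. fire T1 -> [0 2 0]
2. fire T1 -> [0 2 0]
3. fire T3 -> [3 1 1]
4. fire T4 -> [3 4 1]
5. fire T4 -> [3 7 1]
6. fire T1 -> [3 7 1]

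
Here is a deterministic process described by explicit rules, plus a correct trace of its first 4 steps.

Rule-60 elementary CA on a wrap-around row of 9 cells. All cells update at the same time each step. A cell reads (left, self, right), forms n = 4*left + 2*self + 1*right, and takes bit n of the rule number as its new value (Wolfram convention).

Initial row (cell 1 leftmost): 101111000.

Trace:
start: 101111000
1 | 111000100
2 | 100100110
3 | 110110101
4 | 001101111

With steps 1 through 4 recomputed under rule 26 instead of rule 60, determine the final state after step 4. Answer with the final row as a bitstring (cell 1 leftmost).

(re-executing steps 1..4 under rule 26; state before step 1: 101111000)
1 | 001000101
2 | 110101000
3 | 100000101
4 | 010001001

010001001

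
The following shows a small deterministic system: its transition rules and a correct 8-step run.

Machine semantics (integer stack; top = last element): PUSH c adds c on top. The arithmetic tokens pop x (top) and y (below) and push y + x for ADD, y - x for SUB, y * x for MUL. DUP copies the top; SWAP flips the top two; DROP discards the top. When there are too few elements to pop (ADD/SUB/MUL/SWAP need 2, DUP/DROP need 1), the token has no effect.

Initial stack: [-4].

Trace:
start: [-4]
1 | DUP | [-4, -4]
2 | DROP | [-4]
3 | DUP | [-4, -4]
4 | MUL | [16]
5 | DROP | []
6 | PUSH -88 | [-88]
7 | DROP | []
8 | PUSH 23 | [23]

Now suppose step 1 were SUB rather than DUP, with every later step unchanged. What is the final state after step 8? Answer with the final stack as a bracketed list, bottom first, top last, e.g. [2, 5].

(re-executing from step 1 with the substitution; state before step 1: [-4])
1 | SUB | [-4]
2 | DROP | []
3 | DUP | []
4 | MUL | []
5 | DROP | []
6 | PUSH -88 | [-88]
7 | DROP | []
8 | PUSH 23 | [23]

[23]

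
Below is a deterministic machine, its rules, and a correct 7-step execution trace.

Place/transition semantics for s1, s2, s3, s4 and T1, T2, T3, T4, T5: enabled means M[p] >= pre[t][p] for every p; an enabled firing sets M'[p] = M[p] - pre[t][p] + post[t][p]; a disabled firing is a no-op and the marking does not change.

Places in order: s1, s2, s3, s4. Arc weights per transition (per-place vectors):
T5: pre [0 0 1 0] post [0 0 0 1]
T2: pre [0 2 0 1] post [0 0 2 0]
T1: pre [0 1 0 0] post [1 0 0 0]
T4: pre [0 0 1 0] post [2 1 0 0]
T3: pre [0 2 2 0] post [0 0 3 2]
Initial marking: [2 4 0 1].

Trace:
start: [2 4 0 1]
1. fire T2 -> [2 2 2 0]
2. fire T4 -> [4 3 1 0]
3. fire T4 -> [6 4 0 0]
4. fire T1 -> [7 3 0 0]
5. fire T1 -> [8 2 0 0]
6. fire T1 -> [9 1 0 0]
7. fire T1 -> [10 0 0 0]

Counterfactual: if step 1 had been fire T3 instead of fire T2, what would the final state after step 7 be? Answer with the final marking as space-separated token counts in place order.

6 0 0 1

(re-executing from step 1 with the substitution; state before step 1: [2 4 0 1])
1. fire T3 -> [2 4 0 1]
2. fire T4 -> [2 4 0 1]
3. fire T4 -> [2 4 0 1]
4. fire T1 -> [3 3 0 1]
5. fire T1 -> [4 2 0 1]
6. fire T1 -> [5 1 0 1]
7. fire T1 -> [6 0 0 1]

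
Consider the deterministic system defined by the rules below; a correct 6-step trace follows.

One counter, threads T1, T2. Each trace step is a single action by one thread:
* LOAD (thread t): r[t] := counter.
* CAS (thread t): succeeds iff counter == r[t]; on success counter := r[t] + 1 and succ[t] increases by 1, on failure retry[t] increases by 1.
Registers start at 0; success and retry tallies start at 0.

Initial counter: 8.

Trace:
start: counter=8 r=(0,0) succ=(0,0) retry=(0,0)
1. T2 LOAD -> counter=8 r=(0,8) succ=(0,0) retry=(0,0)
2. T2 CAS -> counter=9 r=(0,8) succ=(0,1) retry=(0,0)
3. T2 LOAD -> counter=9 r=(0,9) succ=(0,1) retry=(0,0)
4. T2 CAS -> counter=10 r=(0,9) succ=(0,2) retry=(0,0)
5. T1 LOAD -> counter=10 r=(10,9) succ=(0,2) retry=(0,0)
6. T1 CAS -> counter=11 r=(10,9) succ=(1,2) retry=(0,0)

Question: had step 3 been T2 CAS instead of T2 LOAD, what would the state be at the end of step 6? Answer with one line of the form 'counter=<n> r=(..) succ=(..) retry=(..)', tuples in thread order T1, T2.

(re-executing from step 3 with the substitution; state before step 3: counter=9 r=(0,8) succ=(0,1) retry=(0,0))
3. T2 CAS -> counter=9 r=(0,8) succ=(0,1) retry=(0,1)
4. T2 CAS -> counter=9 r=(0,8) succ=(0,1) retry=(0,2)
5. T1 LOAD -> counter=9 r=(9,8) succ=(0,1) retry=(0,2)
6. T1 CAS -> counter=10 r=(9,8) succ=(1,1) retry=(0,2)

counter=10 r=(9,8) succ=(1,1) retry=(0,2)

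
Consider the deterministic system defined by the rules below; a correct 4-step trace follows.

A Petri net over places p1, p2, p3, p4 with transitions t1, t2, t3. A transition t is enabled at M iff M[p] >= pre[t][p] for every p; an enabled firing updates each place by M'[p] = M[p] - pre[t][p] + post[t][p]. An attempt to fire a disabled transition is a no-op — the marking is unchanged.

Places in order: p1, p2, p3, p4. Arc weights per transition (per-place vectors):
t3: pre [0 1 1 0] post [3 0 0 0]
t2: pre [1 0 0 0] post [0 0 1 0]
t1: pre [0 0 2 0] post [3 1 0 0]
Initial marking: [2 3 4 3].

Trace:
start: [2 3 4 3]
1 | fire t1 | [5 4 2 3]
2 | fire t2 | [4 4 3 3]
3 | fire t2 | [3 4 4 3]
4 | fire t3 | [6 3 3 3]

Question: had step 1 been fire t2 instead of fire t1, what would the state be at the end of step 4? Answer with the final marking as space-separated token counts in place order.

(re-executing from step 1 with the substitution; state before step 1: [2 3 4 3])
1 | fire t2 | [1 3 5 3]
2 | fire t2 | [0 3 6 3]
3 | fire t2 | [0 3 6 3]
4 | fire t3 | [3 2 5 3]

3 2 5 3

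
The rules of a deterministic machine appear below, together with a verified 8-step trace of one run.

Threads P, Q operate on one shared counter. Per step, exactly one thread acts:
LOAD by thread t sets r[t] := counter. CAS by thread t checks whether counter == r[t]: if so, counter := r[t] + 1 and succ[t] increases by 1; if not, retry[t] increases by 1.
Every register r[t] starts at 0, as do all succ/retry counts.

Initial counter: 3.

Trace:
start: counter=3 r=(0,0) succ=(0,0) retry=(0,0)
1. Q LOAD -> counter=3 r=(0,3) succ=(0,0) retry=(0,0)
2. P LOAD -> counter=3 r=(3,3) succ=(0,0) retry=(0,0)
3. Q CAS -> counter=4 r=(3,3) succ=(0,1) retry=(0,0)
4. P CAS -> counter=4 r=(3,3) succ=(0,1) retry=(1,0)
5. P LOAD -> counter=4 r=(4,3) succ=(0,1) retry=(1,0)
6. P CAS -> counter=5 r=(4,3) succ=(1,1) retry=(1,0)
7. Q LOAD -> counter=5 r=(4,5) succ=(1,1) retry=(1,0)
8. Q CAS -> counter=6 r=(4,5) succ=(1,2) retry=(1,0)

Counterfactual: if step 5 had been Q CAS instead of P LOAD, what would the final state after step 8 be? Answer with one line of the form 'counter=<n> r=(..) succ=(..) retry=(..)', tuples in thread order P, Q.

(re-executing from step 5 with the substitution; state before step 5: counter=4 r=(3,3) succ=(0,1) retry=(1,0))
5. Q CAS -> counter=4 r=(3,3) succ=(0,1) retry=(1,1)
6. P CAS -> counter=4 r=(3,3) succ=(0,1) retry=(2,1)
7. Q LOAD -> counter=4 r=(3,4) succ=(0,1) retry=(2,1)
8. Q CAS -> counter=5 r=(3,4) succ=(0,2) retry=(2,1)

counter=5 r=(3,4) succ=(0,2) retry=(2,1)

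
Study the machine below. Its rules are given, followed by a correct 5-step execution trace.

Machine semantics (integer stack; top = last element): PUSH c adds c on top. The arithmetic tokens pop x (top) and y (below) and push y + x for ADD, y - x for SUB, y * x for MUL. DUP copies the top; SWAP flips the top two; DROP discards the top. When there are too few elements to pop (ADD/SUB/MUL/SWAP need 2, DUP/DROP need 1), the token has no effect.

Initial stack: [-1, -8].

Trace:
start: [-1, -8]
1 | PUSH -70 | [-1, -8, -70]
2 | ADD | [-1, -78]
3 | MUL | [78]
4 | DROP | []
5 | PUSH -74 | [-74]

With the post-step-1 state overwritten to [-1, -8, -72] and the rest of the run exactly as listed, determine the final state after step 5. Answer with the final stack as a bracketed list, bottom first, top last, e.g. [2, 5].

[-74]

state after step 1 := [-1, -8, -72]
2 | ADD | [-1, -80]
3 | MUL | [80]
4 | DROP | []
5 | PUSH -74 | [-74]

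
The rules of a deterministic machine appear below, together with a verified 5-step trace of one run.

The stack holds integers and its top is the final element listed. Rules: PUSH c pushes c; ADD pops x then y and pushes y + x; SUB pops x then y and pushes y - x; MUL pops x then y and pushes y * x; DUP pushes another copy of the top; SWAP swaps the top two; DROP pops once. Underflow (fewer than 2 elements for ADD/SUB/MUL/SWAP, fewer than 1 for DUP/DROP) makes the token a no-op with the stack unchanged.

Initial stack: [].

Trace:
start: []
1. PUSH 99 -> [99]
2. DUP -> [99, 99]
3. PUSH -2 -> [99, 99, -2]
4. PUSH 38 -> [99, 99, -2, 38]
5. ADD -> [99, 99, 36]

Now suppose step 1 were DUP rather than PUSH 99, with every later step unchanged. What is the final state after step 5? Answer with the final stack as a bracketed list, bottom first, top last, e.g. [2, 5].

(re-executing from step 1 with the substitution; state before step 1: [])
1. DUP -> []
2. DUP -> []
3. PUSH -2 -> [-2]
4. PUSH 38 -> [-2, 38]
5. ADD -> [36]

[36]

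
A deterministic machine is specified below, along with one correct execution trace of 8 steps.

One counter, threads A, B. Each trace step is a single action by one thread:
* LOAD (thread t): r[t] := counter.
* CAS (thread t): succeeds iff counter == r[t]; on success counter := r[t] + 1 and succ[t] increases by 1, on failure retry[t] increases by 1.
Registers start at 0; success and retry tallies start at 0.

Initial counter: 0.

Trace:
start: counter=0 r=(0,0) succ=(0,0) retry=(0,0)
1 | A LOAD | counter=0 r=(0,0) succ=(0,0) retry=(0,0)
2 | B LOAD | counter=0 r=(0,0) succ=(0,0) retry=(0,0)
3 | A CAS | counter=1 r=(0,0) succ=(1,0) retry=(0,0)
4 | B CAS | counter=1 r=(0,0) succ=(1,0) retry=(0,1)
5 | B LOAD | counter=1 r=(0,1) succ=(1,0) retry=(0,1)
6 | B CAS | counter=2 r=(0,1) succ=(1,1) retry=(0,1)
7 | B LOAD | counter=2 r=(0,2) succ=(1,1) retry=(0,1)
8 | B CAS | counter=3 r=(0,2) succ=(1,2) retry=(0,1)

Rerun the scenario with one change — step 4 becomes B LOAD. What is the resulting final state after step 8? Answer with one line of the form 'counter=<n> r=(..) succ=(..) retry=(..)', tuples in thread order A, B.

(re-executing from step 4 with the substitution; state before step 4: counter=1 r=(0,0) succ=(1,0) retry=(0,0))
4 | B LOAD | counter=1 r=(0,1) succ=(1,0) retry=(0,0)
5 | B LOAD | counter=1 r=(0,1) succ=(1,0) retry=(0,0)
6 | B CAS | counter=2 r=(0,1) succ=(1,1) retry=(0,0)
7 | B LOAD | counter=2 r=(0,2) succ=(1,1) retry=(0,0)
8 | B CAS | counter=3 r=(0,2) succ=(1,2) retry=(0,0)

counter=3 r=(0,2) succ=(1,2) retry=(0,0)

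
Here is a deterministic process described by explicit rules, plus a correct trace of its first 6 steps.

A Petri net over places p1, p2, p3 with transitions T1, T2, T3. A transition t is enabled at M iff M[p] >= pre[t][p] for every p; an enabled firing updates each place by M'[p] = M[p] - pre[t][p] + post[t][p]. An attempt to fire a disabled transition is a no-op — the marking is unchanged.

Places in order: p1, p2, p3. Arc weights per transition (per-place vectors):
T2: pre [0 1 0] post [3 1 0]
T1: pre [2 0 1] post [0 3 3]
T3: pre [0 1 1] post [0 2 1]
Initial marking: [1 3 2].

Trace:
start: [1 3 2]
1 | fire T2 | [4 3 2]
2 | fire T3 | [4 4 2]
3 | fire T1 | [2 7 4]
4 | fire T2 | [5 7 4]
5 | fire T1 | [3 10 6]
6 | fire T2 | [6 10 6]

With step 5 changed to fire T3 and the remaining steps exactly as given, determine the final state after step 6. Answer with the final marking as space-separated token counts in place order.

(re-executing from step 5 with the substitution; state before step 5: [5 7 4])
5 | fire T3 | [5 8 4]
6 | fire T2 | [8 8 4]

8 8 4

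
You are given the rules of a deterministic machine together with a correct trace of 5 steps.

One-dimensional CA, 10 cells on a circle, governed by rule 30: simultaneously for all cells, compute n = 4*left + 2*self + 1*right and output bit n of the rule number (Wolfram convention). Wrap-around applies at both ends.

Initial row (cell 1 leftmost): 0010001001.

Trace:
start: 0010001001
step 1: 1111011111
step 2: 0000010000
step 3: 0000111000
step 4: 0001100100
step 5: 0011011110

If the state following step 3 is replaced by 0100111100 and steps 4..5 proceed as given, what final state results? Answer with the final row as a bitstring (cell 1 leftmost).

state after step 3 := 0100111100
step 4: 1111100010
step 5: 1000010110

1000010110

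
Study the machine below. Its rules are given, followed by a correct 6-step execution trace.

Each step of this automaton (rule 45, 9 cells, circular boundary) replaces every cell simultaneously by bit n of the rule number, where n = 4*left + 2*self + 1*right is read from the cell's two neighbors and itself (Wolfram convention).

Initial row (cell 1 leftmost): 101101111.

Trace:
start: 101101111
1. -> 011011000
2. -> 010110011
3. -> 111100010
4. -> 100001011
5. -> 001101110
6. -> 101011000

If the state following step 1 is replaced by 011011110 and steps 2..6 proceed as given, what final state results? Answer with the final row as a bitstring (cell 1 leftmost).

state after step 1 := 011011110
2. -> 010110000
3. -> 011100111
4. -> 110000100
5. -> 100110100
6. -> 100101100

100101100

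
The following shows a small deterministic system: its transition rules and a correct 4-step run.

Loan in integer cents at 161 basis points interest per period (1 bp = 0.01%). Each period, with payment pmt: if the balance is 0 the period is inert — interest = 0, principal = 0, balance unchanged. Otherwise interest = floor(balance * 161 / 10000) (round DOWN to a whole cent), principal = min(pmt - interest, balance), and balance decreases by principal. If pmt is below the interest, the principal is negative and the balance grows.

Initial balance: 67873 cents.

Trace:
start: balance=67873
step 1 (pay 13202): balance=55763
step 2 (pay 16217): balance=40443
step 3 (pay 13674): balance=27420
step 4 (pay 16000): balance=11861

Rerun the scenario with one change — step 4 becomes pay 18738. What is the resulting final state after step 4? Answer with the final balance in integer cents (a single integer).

9123

(re-executing from step 4 with the substitution; state before step 4: balance=27420)
step 4 (pay 18738): balance=9123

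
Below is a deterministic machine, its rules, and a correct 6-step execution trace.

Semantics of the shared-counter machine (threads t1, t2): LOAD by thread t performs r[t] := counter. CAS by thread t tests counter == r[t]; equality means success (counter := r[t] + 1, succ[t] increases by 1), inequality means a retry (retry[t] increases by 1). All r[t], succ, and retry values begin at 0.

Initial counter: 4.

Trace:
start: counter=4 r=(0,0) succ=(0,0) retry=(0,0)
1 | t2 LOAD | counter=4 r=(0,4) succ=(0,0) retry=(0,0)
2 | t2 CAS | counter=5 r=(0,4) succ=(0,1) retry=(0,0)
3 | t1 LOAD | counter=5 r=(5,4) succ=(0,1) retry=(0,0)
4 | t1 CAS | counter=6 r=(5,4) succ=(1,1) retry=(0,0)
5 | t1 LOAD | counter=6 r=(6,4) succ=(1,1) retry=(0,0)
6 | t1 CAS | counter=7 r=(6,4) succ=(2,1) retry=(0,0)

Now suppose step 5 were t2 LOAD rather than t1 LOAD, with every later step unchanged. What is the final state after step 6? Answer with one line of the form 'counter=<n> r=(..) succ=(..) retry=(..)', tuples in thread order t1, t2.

(re-executing from step 5 with the substitution; state before step 5: counter=6 r=(5,4) succ=(1,1) retry=(0,0))
5 | t2 LOAD | counter=6 r=(5,6) succ=(1,1) retry=(0,0)
6 | t1 CAS | counter=6 r=(5,6) succ=(1,1) retry=(1,0)

counter=6 r=(5,6) succ=(1,1) retry=(1,0)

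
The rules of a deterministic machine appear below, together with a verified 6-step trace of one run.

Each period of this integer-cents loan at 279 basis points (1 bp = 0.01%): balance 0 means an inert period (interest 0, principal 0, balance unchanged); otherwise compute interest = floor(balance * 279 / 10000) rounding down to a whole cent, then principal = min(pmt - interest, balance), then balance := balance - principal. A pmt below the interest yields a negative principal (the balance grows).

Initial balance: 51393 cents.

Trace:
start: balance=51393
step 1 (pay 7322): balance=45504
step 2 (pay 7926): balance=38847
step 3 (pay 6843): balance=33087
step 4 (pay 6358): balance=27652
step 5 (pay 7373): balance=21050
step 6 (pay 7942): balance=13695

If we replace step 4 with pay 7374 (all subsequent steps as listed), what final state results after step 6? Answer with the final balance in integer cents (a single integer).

12622

(re-executing from step 4 with the substitution; state before step 4: balance=33087)
step 4 (pay 7374): balance=26636
step 5 (pay 7373): balance=20006
step 6 (pay 7942): balance=12622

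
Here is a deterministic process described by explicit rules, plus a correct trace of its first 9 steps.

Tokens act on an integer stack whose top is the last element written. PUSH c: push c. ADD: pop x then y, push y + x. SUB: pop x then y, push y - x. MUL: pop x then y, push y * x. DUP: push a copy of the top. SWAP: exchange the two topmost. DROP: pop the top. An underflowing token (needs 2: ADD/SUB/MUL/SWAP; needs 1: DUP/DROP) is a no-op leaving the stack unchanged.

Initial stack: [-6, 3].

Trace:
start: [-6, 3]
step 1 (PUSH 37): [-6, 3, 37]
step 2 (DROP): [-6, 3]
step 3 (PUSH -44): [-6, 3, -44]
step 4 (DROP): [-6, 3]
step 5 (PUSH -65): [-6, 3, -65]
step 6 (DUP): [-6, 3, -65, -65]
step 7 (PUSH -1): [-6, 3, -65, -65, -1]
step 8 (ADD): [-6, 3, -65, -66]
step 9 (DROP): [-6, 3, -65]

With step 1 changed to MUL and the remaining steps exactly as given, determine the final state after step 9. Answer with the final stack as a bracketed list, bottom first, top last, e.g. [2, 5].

[-65]

(re-executing from step 1 with the substitution; state before step 1: [-6, 3])
step 1 (MUL): [-18]
step 2 (DROP): []
step 3 (PUSH -44): [-44]
step 4 (DROP): []
step 5 (PUSH -65): [-65]
step 6 (DUP): [-65, -65]
step 7 (PUSH -1): [-65, -65, -1]
step 8 (ADD): [-65, -66]
step 9 (DROP): [-65]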